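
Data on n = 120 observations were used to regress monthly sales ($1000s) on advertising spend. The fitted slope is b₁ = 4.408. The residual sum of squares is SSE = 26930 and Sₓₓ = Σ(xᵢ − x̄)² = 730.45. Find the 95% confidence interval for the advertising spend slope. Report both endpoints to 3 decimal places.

MSE = SSE/(n − 2) = 26930/118 = 228.22.
SE(b₁) = √(MSE/Sₓₓ) = √(228.22/730.45) = 0.558962.
df = n − 2 = 118.
t* = t_{0.025, 118} = 1.980272.
Margin = t* × SE = 1.980272 × 0.558962 = 1.10690.
CI: 4.408 ± 1.10690 → (3.301, 5.515).
With 95% confidence, each one-unit increase in advertising spend is associated with a change of between 3.301 and 5.515 $1000s in monthly sales.

(3.301, 5.515)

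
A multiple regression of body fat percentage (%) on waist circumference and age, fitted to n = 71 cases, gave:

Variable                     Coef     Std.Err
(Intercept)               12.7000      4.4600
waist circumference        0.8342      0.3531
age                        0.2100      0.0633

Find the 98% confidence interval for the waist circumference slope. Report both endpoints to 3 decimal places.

Read off: b = 0.8342, SE = 0.3531 for waist circumference.
df = n − k − 1 = 71 − 2 − 1 = 68.
t* = t_{0.01, 68} = 2.382446.
Margin = t* × SE = 2.382446 × 0.3531 = 0.84124.
CI: 0.8342 ± 0.84124 → (-0.007, 1.675).

(-0.007, 1.675)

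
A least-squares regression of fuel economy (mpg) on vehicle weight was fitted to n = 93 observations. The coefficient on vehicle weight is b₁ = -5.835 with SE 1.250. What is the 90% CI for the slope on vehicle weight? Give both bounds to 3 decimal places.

df = n − 2 = 93 − 2 = 91.
t* = t_{0.05, 91} = 1.661771.
Margin = t* × SE = 1.661771 × 1.250 = 2.07721.
CI: -5.835 ± 2.07721 → (-7.912, -3.758).
With 90% confidence, each one-unit increase in vehicle weight is associated with a change of between -7.912 and -3.758 mpg in fuel economy.

(-7.912, -3.758)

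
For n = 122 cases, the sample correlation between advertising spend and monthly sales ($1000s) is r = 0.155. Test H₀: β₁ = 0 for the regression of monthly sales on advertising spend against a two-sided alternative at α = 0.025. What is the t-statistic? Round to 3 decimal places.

t = 1.719

t = r·√(n − 2)/√(1 − r²) = 0.155·√120/√0.975975 = 1.719.
df = n − 2 = 120.
Two-sided p ≈ 0.0882, which is ≥ 0.025, so fail to reject H₀.
The data do not give significant evidence of a linear association between advertising spend and monthly sales.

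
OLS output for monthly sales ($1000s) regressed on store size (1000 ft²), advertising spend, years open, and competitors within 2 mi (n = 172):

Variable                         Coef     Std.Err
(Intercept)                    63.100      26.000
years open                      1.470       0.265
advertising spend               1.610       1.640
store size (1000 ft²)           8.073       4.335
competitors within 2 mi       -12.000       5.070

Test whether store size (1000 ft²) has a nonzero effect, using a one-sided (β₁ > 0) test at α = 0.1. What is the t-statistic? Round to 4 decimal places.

t = 1.8623

Read off: b = 8.073, SE = 4.335 for store size (1000 ft²).
H₀: β₁ = 0 vs H₁: β₁ > 0.
t = 8.073 / 4.335 = 1.8623.
df = n − k − 1 = 172 − 4 − 1 = 167.
One-sided p ≈ 0.0322, which is < 0.1, so reject H₀.
There is evidence that the true slope on store size (1000 ft²) is positive, holding the other predictors fixed.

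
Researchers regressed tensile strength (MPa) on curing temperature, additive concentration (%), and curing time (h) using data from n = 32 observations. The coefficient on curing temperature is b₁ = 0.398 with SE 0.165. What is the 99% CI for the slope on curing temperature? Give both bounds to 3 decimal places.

df = n − k − 1 = 32 − 3 − 1 = 28.
t* = t_{0.005, 28} = 2.763262.
Margin = t* × SE = 2.763262 × 0.165 = 0.45594.
CI: 0.398 ± 0.45594 → (-0.058, 0.854).
With 99% confidence, each one-unit increase in curing temperature is associated with a change of between -0.058 and 0.854 MPa in tensile strength, holding the other predictors fixed.

(-0.058, 0.854)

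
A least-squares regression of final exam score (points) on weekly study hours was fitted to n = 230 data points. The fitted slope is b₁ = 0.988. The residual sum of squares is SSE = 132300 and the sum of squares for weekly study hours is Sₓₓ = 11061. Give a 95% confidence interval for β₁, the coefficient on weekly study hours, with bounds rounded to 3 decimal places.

(0.537, 1.439)

MSE = SSE/(n − 2) = 132300/228 = 580.263.
SE(b₁) = √(MSE/Sₓₓ) = √(580.263/11061) = 0.229042.
df = n − 2 = 228.
t* = t_{0.025, 228} = 1.970423.
Margin = t* × SE = 1.970423 × 0.229042 = 0.45131.
CI: 0.988 ± 0.45131 → (0.537, 1.439).
With 95% confidence, each one-unit increase in weekly study hours is associated with a change of between 0.537 and 1.439 points in final exam score.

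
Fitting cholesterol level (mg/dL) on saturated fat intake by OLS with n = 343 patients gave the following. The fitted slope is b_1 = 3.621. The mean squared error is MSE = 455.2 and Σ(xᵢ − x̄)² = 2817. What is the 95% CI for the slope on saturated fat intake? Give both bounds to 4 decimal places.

SE(b_1) = √(MSE/Sₓₓ) = √(455.2/2817) = 0.401983.
df = n − 2 = 341.
t* = t_{0.025, 341} = 1.966945.
Margin = t* × SE = 1.966945 × 0.401983 = 0.790679.
CI: 3.621 ± 0.790679 → (2.8303, 4.4117).
With 95% confidence, each one-unit increase in saturated fat intake is associated with a change of between 2.8303 and 4.4117 mg/dL in cholesterol level.

(2.8303, 4.4117)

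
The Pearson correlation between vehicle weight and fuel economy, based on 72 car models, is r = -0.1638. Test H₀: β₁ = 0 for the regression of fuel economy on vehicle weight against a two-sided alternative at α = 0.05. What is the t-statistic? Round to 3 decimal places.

t = -1.389

t = r·√(n − 2)/√(1 − r²) = -0.1638·√70/√0.97317 = -1.389.
df = n − 2 = 70.
Two-sided p ≈ 0.1692, which is ≥ 0.05, so fail to reject H₀.
The data do not give significant evidence of a linear association between vehicle weight and fuel economy.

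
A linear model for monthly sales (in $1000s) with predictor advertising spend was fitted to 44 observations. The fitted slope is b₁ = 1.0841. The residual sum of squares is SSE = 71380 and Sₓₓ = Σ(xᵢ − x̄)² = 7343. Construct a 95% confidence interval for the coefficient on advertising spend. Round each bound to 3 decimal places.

MSE = SSE/(n − 2) = 71380/42 = 1699.52.
SE(b₁) = √(MSE/Sₓₓ) = √(1699.52/7343) = 0.481091.
df = n − 2 = 42.
t* = t_{0.025, 42} = 2.018082.
Margin = t* × SE = 2.018082 × 0.481091 = 0.97088.
CI: 1.0841 ± 0.97088 → (0.113, 2.055).
With 95% confidence, each one-unit increase in advertising spend is associated with a change of between 0.113 and 2.055 $1000s in monthly sales.

(0.113, 2.055)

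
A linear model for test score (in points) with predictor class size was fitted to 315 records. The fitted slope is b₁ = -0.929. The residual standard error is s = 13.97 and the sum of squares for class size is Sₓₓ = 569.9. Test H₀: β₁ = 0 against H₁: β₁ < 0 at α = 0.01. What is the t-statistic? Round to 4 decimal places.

SE(b₁) = s/√Sₓₓ = 13.97/√569.9 = 0.58519.
t = -0.929 / 0.58519 = -1.5875.
df = n − 2 = 313.
One-sided p ≈ 0.0567, which is ≥ 0.01, so fail to reject H₀.
The data do not give significant evidence that the true slope on class size is negative.

t = -1.5875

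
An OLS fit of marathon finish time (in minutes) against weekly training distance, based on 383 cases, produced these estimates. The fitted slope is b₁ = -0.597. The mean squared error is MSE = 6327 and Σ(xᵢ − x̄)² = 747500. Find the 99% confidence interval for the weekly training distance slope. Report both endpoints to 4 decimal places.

(-0.8352, -0.3588)

SE(b₁) = √(MSE/Sₓₓ) = √(6327/747500) = 0.0920012.
df = n − 2 = 381.
t* = t_{0.005, 381} = 2.588795.
Margin = t* × SE = 2.588795 × 0.0920012 = 0.238172.
CI: -0.597 ± 0.238172 → (-0.8352, -0.3588).
With 99% confidence, each one-unit increase in weekly training distance is associated with a change of between -0.8352 and -0.3588 minutes in marathon finish time.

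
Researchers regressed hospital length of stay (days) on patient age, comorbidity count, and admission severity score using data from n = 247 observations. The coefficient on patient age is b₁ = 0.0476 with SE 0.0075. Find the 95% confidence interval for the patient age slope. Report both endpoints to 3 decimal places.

(0.033, 0.062)

df = n − k − 1 = 247 − 3 − 1 = 243.
t* = t_{0.025, 243} = 1.969774.
Margin = t* × SE = 1.969774 × 0.0075 = 0.01477.
CI: 0.0476 ± 0.01477 → (0.033, 0.062).
With 95% confidence, each one-unit increase in patient age is associated with a change of between 0.033 and 0.062 days in hospital length of stay, holding the other predictors fixed.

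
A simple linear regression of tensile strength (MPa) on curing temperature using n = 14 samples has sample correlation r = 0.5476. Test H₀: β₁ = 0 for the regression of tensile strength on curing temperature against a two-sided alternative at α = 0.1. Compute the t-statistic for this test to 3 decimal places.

t = 2.267

t = r·√(n − 2)/√(1 − r²) = 0.5476·√12/√0.700134 = 2.267.
df = n − 2 = 12.
Two-sided p ≈ 0.0427, which is < 0.1, so reject H₀.
There is evidence of a linear association between curing temperature and tensile strength.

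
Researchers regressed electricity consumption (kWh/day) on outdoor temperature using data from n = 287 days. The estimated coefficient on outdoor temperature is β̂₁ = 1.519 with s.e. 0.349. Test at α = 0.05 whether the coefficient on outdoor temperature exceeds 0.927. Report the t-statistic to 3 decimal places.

H₀: β₁ = 0.927 vs H₁: β₁ > 0.927.
t = (β̂₁ − β₁⁰)/SE = (1.519 − 0.927) / 0.349 = 1.696.
df = n − 2 = 287 − 2 = 285.
One-sided p ≈ 0.0455, which is < 0.05, so reject H₀.
There is evidence that the true slope on outdoor temperature exceeds 0.927 kWh/day per unit.

t = 1.696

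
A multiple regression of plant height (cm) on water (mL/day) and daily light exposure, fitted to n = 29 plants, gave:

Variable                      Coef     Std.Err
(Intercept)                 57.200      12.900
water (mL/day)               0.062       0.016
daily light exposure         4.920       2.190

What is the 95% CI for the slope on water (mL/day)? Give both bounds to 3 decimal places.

Read off: b = 0.062, SE = 0.016 for water (mL/day).
df = n − k − 1 = 29 − 2 − 1 = 26.
t* = t_{0.025, 26} = 2.055529.
Margin = t* × SE = 2.055529 × 0.016 = 0.03289.
CI: 0.062 ± 0.03289 → (0.029, 0.095).

(0.029, 0.095)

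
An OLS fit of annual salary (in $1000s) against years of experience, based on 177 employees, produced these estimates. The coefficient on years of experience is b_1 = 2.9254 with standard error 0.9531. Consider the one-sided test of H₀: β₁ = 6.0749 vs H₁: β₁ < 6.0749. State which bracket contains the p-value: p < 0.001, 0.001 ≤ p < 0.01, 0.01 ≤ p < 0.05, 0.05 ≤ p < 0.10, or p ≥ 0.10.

p < 0.001

t = (2.9254 − 6.0749) / 0.9531 = -3.304.
df = n − 2 = 177 − 2 = 175.
One-sided p = P(T_{175} < t) ≈ 0.0006.
So p < 0.001.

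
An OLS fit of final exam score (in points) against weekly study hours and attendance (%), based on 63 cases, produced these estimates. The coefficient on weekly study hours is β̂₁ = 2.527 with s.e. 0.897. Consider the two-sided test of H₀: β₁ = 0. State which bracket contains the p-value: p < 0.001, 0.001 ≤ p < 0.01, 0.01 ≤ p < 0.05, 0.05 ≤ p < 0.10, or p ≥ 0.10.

t = 2.527 / 0.897 = 2.817.
df = n − k − 1 = 63 − 2 − 1 = 60.
Two-sided p = 2·P(T_{60} > |t|) ≈ 0.0065.
So 0.001 ≤ p < 0.01.

0.001 ≤ p < 0.01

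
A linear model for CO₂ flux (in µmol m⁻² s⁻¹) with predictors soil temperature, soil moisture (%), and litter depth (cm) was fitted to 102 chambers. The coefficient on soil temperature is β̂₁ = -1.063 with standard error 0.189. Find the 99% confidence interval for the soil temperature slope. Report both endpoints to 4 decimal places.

df = n − k − 1 = 102 − 3 − 1 = 98.
t* = t_{0.005, 98} = 2.626931.
Margin = t* × SE = 2.626931 × 0.189 = 0.496490.
CI: -1.063 ± 0.496490 → (-1.5595, -0.5665).
With 99% confidence, each one-unit increase in soil temperature is associated with a change of between -1.5595 and -0.5665 µmol m⁻² s⁻¹ in CO₂ flux, holding the other predictors fixed.

(-1.5595, -0.5665)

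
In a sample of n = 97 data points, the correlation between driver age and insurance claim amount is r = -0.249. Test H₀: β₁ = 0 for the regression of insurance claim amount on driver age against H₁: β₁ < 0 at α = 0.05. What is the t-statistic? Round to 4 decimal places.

t = r·√(n − 2)/√(1 − r²) = -0.249·√95/√0.937999 = -2.5059.
df = n − 2 = 95.
One-sided p ≈ 0.0070, which is < 0.05, so reject H₀.
There is evidence of a linear association between driver age and insurance claim amount.

t = -2.5059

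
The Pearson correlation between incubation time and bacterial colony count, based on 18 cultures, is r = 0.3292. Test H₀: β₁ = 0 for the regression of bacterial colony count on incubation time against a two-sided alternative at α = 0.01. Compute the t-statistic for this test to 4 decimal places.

t = r·√(n − 2)/√(1 − r²) = 0.3292·√16/√0.891627 = 1.3945.
df = n − 2 = 16.
Two-sided p ≈ 0.1822, which is ≥ 0.01, so fail to reject H₀.
The data do not give significant evidence of a linear association between incubation time and bacterial colony count.

t = 1.3945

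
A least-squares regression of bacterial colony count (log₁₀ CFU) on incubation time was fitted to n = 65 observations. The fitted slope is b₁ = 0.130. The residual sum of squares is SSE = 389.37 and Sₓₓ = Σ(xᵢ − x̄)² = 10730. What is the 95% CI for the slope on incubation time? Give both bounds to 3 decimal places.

MSE = SSE/(n − 2) = 389.37/63 = 6.18048.
SE(b₁) = √(MSE/Sₓₓ) = √(6.18048/10730) = 0.024.
df = n − 2 = 63.
t* = t_{0.025, 63} = 1.998341.
Margin = t* × SE = 1.998341 × 0.024 = 0.04796.
CI: 0.130 ± 0.04796 → (0.082, 0.178).
With 95% confidence, each one-unit increase in incubation time is associated with a change of between 0.082 and 0.178 log₁₀ CFU in bacterial colony count.

(0.082, 0.178)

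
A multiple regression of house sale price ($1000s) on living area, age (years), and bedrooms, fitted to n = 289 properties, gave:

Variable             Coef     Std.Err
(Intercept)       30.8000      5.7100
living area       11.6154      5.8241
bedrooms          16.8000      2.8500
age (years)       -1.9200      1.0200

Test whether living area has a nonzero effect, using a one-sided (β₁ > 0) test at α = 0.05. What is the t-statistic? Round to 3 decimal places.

t = 1.994

Read off: b = 11.6154, SE = 5.8241 for living area.
H₀: β₁ = 0 vs H₁: β₁ > 0.
t = 11.6154 / 5.8241 = 1.994.
df = n − k − 1 = 289 − 3 − 1 = 285.
One-sided p ≈ 0.0235, which is < 0.05, so reject H₀.
There is evidence that the true slope on living area is positive, holding the other predictors fixed.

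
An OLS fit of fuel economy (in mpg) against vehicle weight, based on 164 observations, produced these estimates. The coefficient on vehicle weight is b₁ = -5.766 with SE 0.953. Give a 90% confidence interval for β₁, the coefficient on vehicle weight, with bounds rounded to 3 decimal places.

(-7.343, -4.189)

df = n − 2 = 164 − 2 = 162.
t* = t_{0.05, 162} = 1.654314.
Margin = t* × SE = 1.654314 × 0.953 = 1.57656.
CI: -5.766 ± 1.57656 → (-7.343, -4.189).
With 90% confidence, each one-unit increase in vehicle weight is associated with a change of between -7.343 and -4.189 mpg in fuel economy.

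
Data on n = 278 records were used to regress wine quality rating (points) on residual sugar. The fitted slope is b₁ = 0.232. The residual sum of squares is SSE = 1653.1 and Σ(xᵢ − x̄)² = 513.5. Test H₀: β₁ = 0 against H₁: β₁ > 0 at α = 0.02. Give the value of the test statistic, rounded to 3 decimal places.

t = 2.148

MSE = SSE/(n − 2) = 1653.1/276 = 5.98949.
SE(b₁) = √(MSE/Sₓₓ) = √(5.98949/513.5) = 0.108.
t = 0.232 / 0.108 = 2.148.
df = n − 2 = 276.
One-sided p ≈ 0.0163, which is < 0.02, so reject H₀.
There is evidence that the true slope on residual sugar is positive.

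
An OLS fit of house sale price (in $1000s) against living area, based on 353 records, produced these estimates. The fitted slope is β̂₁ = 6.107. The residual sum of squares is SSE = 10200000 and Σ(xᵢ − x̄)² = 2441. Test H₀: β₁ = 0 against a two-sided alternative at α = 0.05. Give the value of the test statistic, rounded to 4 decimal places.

t = 1.7700

MSE = SSE/(n − 2) = 10200000/351 = 29059.8.
SE(β̂₁) = √(MSE/Sₓₓ) = √(29059.8/2441) = 3.45035.
t = 6.107 / 3.45035 = 1.7700.
df = n − 2 = 351.
Two-sided p ≈ 0.0776, which is ≥ 0.05, so fail to reject H₀.
The data do not give significant evidence of an association between living area and house sale price.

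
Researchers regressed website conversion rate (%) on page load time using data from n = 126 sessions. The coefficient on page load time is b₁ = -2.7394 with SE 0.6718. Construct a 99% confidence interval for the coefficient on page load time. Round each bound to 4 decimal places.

df = n − 2 = 126 − 2 = 124.
t* = t_{0.005, 124} = 2.61606.
Margin = t* × SE = 2.61606 × 0.6718 = 1.757469.
CI: -2.7394 ± 1.757469 → (-4.4969, -0.9819).
With 99% confidence, each one-unit increase in page load time is associated with a change of between -4.4969 and -0.9819 % in website conversion rate.

(-4.4969, -0.9819)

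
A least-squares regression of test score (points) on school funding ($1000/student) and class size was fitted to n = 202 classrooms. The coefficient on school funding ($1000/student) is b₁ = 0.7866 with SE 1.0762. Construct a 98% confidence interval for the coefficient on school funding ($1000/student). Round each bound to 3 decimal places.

(-1.737, 3.311)

df = n − k − 1 = 202 − 2 − 1 = 199.
t* = t_{0.01, 199} = 2.345232.
Margin = t* × SE = 2.345232 × 1.0762 = 2.52394.
CI: 0.7866 ± 2.52394 → (-1.737, 3.311).
With 98% confidence, each one-unit increase in school funding ($1000/student) is associated with a change of between -1.737 and 3.311 points in test score, holding the other predictors fixed.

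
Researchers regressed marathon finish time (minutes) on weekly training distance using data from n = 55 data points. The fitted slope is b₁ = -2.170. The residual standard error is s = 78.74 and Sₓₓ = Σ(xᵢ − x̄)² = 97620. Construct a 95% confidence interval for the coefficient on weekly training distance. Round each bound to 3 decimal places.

SE(b₁) = s/√Sₓₓ = 78.74/√97620 = 0.252015.
df = n − 2 = 53.
t* = t_{0.025, 53} = 2.005746.
Margin = t* × SE = 2.005746 × 0.252015 = 0.50548.
CI: -2.170 ± 0.50548 → (-2.675, -1.665).
With 95% confidence, each one-unit increase in weekly training distance is associated with a change of between -2.675 and -1.665 minutes in marathon finish time.

(-2.675, -1.665)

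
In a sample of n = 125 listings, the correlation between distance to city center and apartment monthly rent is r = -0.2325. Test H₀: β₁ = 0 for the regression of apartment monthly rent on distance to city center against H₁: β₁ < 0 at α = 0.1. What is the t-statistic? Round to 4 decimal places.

t = r·√(n − 2)/√(1 − r²) = -0.2325·√123/√0.945944 = -2.6512.
df = n − 2 = 123.
One-sided p ≈ 0.0045, which is < 0.1, so reject H₀.
There is evidence of a linear association between distance to city center and apartment monthly rent.

t = -2.6512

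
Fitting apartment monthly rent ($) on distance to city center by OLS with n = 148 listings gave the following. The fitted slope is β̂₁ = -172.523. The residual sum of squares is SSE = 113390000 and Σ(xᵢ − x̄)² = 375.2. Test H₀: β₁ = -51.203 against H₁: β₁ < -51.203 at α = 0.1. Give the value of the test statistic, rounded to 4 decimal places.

t = -2.6666

MSE = SSE/(n − 2) = 113390000/146 = 776644.
SE(β̂₁) = √(MSE/Sₓₓ) = √(776644/375.2) = 45.4967.
t = (-172.523 − (-51.203)) / 45.4967 = -2.6666.
df = n − 2 = 146.
One-sided p ≈ 0.0043, which is < 0.1, so reject H₀.
There is evidence that the true slope on distance to city center is below -51.203 $ per unit.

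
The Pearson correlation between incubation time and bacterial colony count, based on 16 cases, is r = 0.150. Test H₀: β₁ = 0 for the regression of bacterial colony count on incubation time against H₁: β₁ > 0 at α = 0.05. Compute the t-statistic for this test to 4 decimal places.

t = r·√(n − 2)/√(1 − r²) = 0.150·√14/√0.9775 = 0.5677.
df = n − 2 = 14.
One-sided p ≈ 0.2896, which is ≥ 0.05, so fail to reject H₀.
The data do not give significant evidence of a linear association between incubation time and bacterial colony count.

t = 0.5677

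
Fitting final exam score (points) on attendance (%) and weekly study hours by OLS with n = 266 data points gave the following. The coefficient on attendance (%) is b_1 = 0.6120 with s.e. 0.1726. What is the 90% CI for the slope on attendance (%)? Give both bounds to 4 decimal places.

(0.3271, 0.8969)

df = n − k − 1 = 266 − 2 − 1 = 263.
t* = t_{0.05, 263} = 1.650668.
Margin = t* × SE = 1.650668 × 0.1726 = 0.284905.
CI: 0.6120 ± 0.284905 → (0.3271, 0.8969).
With 90% confidence, each one-unit increase in attendance (%) is associated with a change of between 0.3271 and 0.8969 points in final exam score, holding the other predictors fixed.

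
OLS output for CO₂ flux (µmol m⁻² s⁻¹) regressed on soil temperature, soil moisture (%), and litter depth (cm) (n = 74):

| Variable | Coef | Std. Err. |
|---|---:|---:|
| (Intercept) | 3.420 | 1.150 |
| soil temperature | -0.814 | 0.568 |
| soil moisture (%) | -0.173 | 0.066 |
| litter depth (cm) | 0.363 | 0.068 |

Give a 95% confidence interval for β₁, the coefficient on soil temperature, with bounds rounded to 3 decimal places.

Read off: b = -0.814, SE = 0.568 for soil temperature.
df = n − k − 1 = 74 − 3 − 1 = 70.
t* = t_{0.025, 70} = 1.994437.
Margin = t* × SE = 1.994437 × 0.568 = 1.13284.
CI: -0.814 ± 1.13284 → (-1.947, 0.319).

(-1.947, 0.319)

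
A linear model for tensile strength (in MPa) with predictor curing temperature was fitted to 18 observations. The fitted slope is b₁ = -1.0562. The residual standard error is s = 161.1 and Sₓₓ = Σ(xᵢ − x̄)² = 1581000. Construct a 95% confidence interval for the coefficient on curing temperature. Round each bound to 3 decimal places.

SE(b₁) = s/√Sₓₓ = 161.1/√1581000 = 0.128124.
df = n − 2 = 16.
t* = t_{0.025, 16} = 2.119905.
Margin = t* × SE = 2.119905 × 0.128124 = 0.27161.
CI: -1.0562 ± 0.27161 → (-1.328, -0.785).
With 95% confidence, each one-unit increase in curing temperature is associated with a change of between -1.328 and -0.785 MPa in tensile strength.

(-1.328, -0.785)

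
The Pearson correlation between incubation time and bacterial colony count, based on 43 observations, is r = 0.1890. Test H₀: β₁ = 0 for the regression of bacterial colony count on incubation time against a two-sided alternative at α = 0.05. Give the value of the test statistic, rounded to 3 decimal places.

t = 1.232

t = r·√(n − 2)/√(1 − r²) = 0.1890·√41/√0.964279 = 1.232.
df = n − 2 = 41.
Two-sided p ≈ 0.2248, which is ≥ 0.05, so fail to reject H₀.
The data do not give significant evidence of a linear association between incubation time and bacterial colony count.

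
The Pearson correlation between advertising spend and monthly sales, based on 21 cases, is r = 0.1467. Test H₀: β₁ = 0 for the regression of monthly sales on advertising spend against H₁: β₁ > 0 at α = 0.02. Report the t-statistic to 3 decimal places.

t = 0.646

t = r·√(n − 2)/√(1 − r²) = 0.1467·√19/√0.978479 = 0.646.
df = n − 2 = 19.
One-sided p ≈ 0.2629, which is ≥ 0.02, so fail to reject H₀.
The data do not give significant evidence of a linear association between advertising spend and monthly sales.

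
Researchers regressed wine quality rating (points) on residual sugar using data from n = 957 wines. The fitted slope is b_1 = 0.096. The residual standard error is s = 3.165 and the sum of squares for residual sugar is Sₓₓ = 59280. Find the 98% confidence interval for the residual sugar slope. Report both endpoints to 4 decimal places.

(0.0657, 0.1263)

SE(b_1) = s/√Sₓₓ = 3.165/√59280 = 0.0129993.
df = n − 2 = 955.
t* = t_{0.01, 955} = 2.330259.
Margin = t* × SE = 2.330259 × 0.0129993 = 0.030292.
CI: 0.096 ± 0.030292 → (0.0657, 0.1263).
With 98% confidence, each one-unit increase in residual sugar is associated with a change of between 0.0657 and 0.1263 points in wine quality rating.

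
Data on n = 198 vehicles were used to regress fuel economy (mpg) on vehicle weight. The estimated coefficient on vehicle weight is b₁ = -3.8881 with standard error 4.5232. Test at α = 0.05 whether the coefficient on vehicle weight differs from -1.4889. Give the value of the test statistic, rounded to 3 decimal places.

H₀: β₁ = -1.4889 vs H₁: β₁ ≠ -1.4889.
t = (b₁ − β₁⁰)/SE = (-3.8881 − (-1.4889)) / 4.5232 = -0.530.
df = n − 2 = 198 − 2 = 196.
Two-sided p ≈ 0.5964, which is ≥ 0.05, so fail to reject H₀.
The data are consistent with a true slope of -1.4889 mpg per unit of vehicle weight.

t = -0.530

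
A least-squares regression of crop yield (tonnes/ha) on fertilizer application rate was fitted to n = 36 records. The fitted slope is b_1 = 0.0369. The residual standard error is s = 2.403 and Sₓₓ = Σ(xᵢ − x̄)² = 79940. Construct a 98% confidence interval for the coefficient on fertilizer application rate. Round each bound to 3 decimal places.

(0.016, 0.058)

SE(b_1) = s/√Sₓₓ = 2.403/√79940 = 0.00849908.
df = n − 2 = 34.
t* = t_{0.01, 34} = 2.44115.
Margin = t* × SE = 2.44115 × 0.00849908 = 0.02075.
CI: 0.0369 ± 0.02075 → (0.016, 0.058).
With 98% confidence, each one-unit increase in fertilizer application rate is associated with a change of between 0.016 and 0.058 tonnes/ha in crop yield.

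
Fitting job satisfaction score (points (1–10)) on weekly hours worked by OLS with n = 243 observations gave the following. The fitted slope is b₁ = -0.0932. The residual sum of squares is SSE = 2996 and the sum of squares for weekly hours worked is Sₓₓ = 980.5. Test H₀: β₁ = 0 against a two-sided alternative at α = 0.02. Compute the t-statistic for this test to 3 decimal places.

MSE = SSE/(n − 2) = 2996/241 = 12.4315.
SE(b₁) = √(MSE/Sₓₓ) = √(12.4315/980.5) = 0.1126.
t = -0.0932 / 0.1126 = -0.828.
df = n − 2 = 241.
Two-sided p ≈ 0.4087, which is ≥ 0.02, so fail to reject H₀.
The data do not give significant evidence of an association between weekly hours worked and job satisfaction score.

t = -0.828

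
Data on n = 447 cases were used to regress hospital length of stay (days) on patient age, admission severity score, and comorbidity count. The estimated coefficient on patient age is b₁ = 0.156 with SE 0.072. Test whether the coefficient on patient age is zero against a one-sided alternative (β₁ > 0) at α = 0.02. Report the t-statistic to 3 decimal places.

t = 2.167

H₀: β₁ = 0 vs H₁: β₁ > 0.
t = (b₁ − β₁⁰)/SE = 0.156 / 0.072 = 2.167.
df = n − k − 1 = 447 − 3 − 1 = 443.
One-sided p ≈ 0.0154, which is < 0.02, so reject H₀.
There is evidence that the true slope on patient age is positive, holding the other predictors fixed.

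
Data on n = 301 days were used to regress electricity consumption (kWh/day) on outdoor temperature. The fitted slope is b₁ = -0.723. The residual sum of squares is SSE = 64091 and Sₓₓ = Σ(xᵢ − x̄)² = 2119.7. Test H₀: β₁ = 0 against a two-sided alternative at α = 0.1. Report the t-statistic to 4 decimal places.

t = -2.2736

MSE = SSE/(n − 2) = 64091/299 = 214.351.
SE(b₁) = √(MSE/Sₓₓ) = √(214.351/2119.7) = 0.317999.
t = -0.723 / 0.317999 = -2.2736.
df = n − 2 = 299.
Two-sided p ≈ 0.0237, which is < 0.1, so reject H₀.
There is evidence that outdoor temperature is associated with electricity consumption.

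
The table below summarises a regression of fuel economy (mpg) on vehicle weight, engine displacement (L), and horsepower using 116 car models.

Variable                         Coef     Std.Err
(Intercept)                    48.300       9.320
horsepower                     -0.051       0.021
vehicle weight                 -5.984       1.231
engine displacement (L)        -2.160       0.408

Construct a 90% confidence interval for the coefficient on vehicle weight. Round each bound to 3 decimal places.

Read off: b = -5.984, SE = 1.231 for vehicle weight.
df = n − k − 1 = 116 − 3 − 1 = 112.
t* = t_{0.05, 112} = 1.658573.
Margin = t* × SE = 1.658573 × 1.231 = 2.04170.
CI: -5.984 ± 2.04170 → (-8.026, -3.942).

(-8.026, -3.942)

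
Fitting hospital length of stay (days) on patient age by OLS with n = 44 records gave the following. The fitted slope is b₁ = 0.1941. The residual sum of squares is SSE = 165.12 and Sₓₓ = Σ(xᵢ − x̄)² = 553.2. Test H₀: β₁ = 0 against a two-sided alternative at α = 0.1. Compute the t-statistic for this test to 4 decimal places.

t = 2.3025

MSE = SSE/(n − 2) = 165.12/42 = 3.93143.
SE(b₁) = √(MSE/Sₓₓ) = √(3.93143/553.2) = 0.0843013.
t = 0.1941 / 0.0843013 = 2.3025.
df = n − 2 = 42.
Two-sided p ≈ 0.0263, which is < 0.1, so reject H₀.
There is evidence that patient age is associated with hospital length of stay.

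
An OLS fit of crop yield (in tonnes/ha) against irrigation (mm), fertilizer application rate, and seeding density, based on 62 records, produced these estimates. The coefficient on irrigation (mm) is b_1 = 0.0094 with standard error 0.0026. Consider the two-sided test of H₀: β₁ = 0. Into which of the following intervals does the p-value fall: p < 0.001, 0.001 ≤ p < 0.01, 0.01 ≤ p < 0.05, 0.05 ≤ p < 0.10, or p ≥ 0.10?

p < 0.001

t = 0.0094 / 0.0026 = 3.615.
df = n − k − 1 = 62 − 3 − 1 = 58.
Two-sided p = 2·P(T_{58} > |t|) ≈ 0.0006.
So p < 0.001.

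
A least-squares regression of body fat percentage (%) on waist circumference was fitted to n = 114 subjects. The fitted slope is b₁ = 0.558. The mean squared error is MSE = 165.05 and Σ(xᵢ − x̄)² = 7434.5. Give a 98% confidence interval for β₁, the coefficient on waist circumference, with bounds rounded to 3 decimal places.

(0.206, 0.910)

SE(b₁) = √(MSE/Sₓₓ) = √(165.05/7434.5) = 0.148998.
df = n − 2 = 112.
t* = t_{0.01, 112} = 2.360104.
Margin = t* × SE = 2.360104 × 0.148998 = 0.35165.
CI: 0.558 ± 0.35165 → (0.206, 0.910).
With 98% confidence, each one-unit increase in waist circumference is associated with a change of between 0.206 and 0.910 % in body fat percentage.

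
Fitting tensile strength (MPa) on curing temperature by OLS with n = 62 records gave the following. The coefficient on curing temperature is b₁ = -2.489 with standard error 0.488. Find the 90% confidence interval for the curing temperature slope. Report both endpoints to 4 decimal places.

(-3.3043, -1.6737)

df = n − 2 = 62 − 2 = 60.
t* = t_{0.05, 60} = 1.670649.
Margin = t* × SE = 1.670649 × 0.488 = 0.815277.
CI: -2.489 ± 0.815277 → (-3.3043, -1.6737).
With 90% confidence, each one-unit increase in curing temperature is associated with a change of between -3.3043 and -1.6737 MPa in tensile strength.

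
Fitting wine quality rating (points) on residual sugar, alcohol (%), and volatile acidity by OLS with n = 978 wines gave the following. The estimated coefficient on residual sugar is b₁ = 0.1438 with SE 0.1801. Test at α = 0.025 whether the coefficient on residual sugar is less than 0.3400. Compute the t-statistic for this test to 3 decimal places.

t = -1.089

H₀: β₁ = 0.3400 vs H₁: β₁ < 0.3400.
t = (b₁ − β₁⁰)/SE = (0.1438 − 0.3400) / 0.1801 = -1.089.
df = n − k − 1 = 978 − 3 − 1 = 974.
One-sided p ≈ 0.1381, which is ≥ 0.025, so fail to reject H₀.
The data do not give significant evidence that the true slope on residual sugar is below 0.3400 points per unit, holding the other predictors fixed.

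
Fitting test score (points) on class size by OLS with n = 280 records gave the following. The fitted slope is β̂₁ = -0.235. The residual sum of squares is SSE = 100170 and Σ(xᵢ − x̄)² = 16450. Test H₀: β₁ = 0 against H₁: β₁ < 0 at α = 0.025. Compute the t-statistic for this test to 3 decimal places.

t = -1.588

MSE = SSE/(n − 2) = 100170/278 = 360.324.
SE(β̂₁) = √(MSE/Sₓₓ) = √(360.324/16450) = 0.148001.
t = -0.235 / 0.148001 = -1.588.
df = n − 2 = 278.
One-sided p ≈ 0.0567, which is ≥ 0.025, so fail to reject H₀.
The data do not give significant evidence that the true slope on class size is negative.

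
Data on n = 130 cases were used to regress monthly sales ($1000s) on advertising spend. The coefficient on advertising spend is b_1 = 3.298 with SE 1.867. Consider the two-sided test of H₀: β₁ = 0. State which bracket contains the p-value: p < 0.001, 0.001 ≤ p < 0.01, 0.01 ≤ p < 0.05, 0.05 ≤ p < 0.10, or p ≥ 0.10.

t = 3.298 / 1.867 = 1.766.
df = n − 2 = 130 − 2 = 128.
Two-sided p = 2·P(T_{128} > |t|) ≈ 0.0797.
So 0.05 ≤ p < 0.10.

0.05 ≤ p < 0.10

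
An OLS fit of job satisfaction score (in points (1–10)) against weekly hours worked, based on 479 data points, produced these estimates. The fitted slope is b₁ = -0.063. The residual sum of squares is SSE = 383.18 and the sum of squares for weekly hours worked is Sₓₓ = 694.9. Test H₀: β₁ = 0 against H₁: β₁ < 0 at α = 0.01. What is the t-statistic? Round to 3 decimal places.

t = -1.853

MSE = SSE/(n − 2) = 383.18/477 = 0.803312.
SE(b₁) = √(MSE/Sₓₓ) = √(0.803312/694.9) = 0.0340002.
t = -0.063 / 0.0340002 = -1.853.
df = n − 2 = 477.
One-sided p ≈ 0.0323, which is ≥ 0.01, so fail to reject H₀.
The data do not give significant evidence that the true slope on weekly hours worked is negative.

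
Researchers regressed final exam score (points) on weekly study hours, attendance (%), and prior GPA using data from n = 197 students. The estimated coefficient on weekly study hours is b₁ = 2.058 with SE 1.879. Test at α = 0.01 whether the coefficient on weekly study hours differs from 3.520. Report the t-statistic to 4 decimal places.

t = -0.7781

H₀: β₁ = 3.520 vs H₁: β₁ ≠ 3.520.
t = (b₁ − β₁⁰)/SE = (2.058 − 3.520) / 1.879 = -0.7781.
df = n − k − 1 = 197 − 3 − 1 = 193.
Two-sided p ≈ 0.4375, which is ≥ 0.01, so fail to reject H₀.
The data are consistent with a true slope of 3.520 points per unit of weekly study hours, holding the other predictors fixed.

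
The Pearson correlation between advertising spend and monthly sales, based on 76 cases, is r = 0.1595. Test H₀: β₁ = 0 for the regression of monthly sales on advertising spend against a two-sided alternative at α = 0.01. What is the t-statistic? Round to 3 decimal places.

t = 1.390

t = r·√(n − 2)/√(1 − r²) = 0.1595·√74/√0.97456 = 1.390.
df = n − 2 = 74.
Two-sided p ≈ 0.1687, which is ≥ 0.01, so fail to reject H₀.
The data do not give significant evidence of a linear association between advertising spend and monthly sales.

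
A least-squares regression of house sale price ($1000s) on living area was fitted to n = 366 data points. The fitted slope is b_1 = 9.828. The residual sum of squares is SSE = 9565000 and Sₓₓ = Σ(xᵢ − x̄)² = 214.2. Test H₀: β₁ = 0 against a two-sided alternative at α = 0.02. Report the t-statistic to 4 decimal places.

MSE = SSE/(n − 2) = 9565000/364 = 26277.5.
SE(b_1) = √(MSE/Sₓₓ) = √(26277.5/214.2) = 11.076.
t = 9.828 / 11.076 = 0.8873.
df = n − 2 = 364.
Two-sided p ≈ 0.3755, which is ≥ 0.02, so fail to reject H₀.
The data do not give significant evidence of an association between living area and house sale price.

t = 0.8873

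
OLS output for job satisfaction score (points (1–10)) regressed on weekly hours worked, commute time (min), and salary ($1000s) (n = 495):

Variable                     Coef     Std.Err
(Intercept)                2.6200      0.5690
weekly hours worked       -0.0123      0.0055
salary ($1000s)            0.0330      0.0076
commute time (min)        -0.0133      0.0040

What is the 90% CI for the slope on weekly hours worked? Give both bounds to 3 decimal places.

(-0.021, -0.003)

Read off: b = -0.0123, SE = 0.0055 for weekly hours worked.
df = n − k − 1 = 495 − 3 − 1 = 491.
t* = t_{0.05, 491} = 1.647963.
Margin = t* × SE = 1.647963 × 0.0055 = 0.00906.
CI: -0.0123 ± 0.00906 → (-0.021, -0.003).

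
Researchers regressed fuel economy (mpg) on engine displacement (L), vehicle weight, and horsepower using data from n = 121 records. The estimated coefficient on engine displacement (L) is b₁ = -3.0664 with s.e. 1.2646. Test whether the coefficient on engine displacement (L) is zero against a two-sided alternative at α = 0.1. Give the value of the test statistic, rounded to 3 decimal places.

t = -2.425

H₀: β₁ = 0 vs H₁: β₁ ≠ 0.
t = (b₁ − β₁⁰)/SE = -3.0664 / 1.2646 = -2.425.
df = n − k − 1 = 121 − 3 − 1 = 117.
Two-sided p ≈ 0.0168, which is < 0.1, so reject H₀.
There is evidence that engine displacement (L) is associated with fuel economy, holding the other predictors fixed.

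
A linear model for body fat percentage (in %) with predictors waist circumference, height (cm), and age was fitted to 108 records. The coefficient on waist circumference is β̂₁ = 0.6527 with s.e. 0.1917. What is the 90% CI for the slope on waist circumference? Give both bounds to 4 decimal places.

(0.3345, 0.9709)

df = n − k − 1 = 108 − 3 − 1 = 104.
t* = t_{0.05, 104} = 1.659637.
Margin = t* × SE = 1.659637 × 0.1917 = 0.318152.
CI: 0.6527 ± 0.318152 → (0.3345, 0.9709).
With 90% confidence, each one-unit increase in waist circumference is associated with a change of between 0.3345 and 0.9709 % in body fat percentage, holding the other predictors fixed.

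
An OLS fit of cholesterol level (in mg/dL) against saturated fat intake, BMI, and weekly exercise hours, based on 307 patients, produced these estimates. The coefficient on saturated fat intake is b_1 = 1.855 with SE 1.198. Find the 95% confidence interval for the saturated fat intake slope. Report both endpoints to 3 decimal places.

(-0.502, 4.212)

df = n − k − 1 = 307 − 3 − 1 = 303.
t* = t_{0.025, 303} = 1.967824.
Margin = t* × SE = 1.967824 × 1.198 = 2.35745.
CI: 1.855 ± 2.35745 → (-0.502, 4.212).
With 95% confidence, each one-unit increase in saturated fat intake is associated with a change of between -0.502 and 4.212 mg/dL in cholesterol level, holding the other predictors fixed.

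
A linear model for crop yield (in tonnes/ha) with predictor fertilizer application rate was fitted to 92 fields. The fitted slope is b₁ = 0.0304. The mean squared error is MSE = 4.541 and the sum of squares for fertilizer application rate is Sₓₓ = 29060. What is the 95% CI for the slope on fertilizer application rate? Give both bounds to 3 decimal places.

(0.006, 0.055)

SE(b₁) = √(MSE/Sₓₓ) = √(4.541/29060) = 0.0125005.
df = n − 2 = 90.
t* = t_{0.025, 90} = 1.986675.
Margin = t* × SE = 1.986675 × 0.0125005 = 0.02483.
CI: 0.0304 ± 0.02483 → (0.006, 0.055).
With 95% confidence, each one-unit increase in fertilizer application rate is associated with a change of between 0.006 and 0.055 tonnes/ha in crop yield.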